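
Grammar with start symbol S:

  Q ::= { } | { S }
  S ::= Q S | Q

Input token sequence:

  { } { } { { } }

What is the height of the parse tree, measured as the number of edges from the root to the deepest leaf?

6

[S [Q { }] [S [Q { }] [S [Q { [S [Q { }]] }]]]]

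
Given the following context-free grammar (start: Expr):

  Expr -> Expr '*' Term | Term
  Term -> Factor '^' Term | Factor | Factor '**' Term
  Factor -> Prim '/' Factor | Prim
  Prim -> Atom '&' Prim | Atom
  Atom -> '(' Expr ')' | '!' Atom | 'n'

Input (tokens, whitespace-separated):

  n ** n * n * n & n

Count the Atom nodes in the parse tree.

5

[Expr [Expr [Expr [Term [Factor [Prim [Atom n]]] ** [Term [Factor [Prim [Atom n]]]]]] * [Term [Factor [Prim [Atom n]]]]] * [Term [Factor [Prim [Atom n] & [Prim [Atom n]]]]]]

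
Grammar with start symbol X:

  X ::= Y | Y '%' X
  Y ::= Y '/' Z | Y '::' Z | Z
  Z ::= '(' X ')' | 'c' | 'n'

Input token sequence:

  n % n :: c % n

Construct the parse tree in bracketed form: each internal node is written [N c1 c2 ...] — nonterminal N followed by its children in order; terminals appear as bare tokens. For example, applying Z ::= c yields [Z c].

X
Y % X
Z % X
n % X
n % Y % X
n % Y :: Z % X
n % Z :: Z % X
n % n :: Z % X
n % n :: c % X
n % n :: c % Y
n % n :: c % Z
n % n :: c % n

[X [Y [Z n]] % [X [Y [Y [Z n]] :: [Z c]] % [X [Y [Z n]]]]]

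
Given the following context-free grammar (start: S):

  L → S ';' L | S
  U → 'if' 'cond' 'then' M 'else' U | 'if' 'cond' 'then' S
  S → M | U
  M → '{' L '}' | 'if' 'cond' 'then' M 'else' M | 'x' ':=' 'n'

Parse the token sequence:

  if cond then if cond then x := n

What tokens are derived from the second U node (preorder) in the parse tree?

if cond then x := n

[S [U if cond then [S [U if cond then [S [M x := n]]]]]]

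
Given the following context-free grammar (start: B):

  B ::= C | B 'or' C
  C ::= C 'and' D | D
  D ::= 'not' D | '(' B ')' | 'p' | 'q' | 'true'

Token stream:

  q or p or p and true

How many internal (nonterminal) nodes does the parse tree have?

11

[B [B [B [C [D q]]] or [C [D p]]] or [C [C [D p]] and [D true]]]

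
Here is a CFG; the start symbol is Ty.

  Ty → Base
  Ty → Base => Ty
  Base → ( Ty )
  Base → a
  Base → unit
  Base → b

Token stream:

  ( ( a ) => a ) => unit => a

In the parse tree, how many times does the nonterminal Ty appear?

[Ty [Base ( [Ty [Base ( [Ty [Base a]] )] => [Ty [Base a]]] )] => [Ty [Base unit] => [Ty [Base a]]]]

6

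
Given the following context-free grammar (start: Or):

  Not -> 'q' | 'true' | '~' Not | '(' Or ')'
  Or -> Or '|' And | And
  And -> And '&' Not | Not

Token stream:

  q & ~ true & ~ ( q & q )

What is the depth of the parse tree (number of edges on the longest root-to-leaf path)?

8

[Or [And [And [And [Not q]] & [Not ~ [Not true]]] & [Not ~ [Not ( [Or [And [And [Not q]] & [Not q]]] )]]]]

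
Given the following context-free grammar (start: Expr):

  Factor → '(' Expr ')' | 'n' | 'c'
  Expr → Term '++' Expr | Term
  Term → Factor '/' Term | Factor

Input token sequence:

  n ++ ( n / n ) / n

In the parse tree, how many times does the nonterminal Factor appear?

[Expr [Term [Factor n]] ++ [Expr [Term [Factor ( [Expr [Term [Factor n] / [Term [Factor n]]]] )] / [Term [Factor n]]]]]

5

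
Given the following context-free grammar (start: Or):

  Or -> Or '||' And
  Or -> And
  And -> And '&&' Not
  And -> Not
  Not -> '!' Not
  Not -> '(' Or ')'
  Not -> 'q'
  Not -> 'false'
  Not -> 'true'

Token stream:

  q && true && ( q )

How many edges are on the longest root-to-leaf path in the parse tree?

[Or [And [And [And [Not q]] && [Not true]] && [Not ( [Or [And [Not q]]] )]]]

6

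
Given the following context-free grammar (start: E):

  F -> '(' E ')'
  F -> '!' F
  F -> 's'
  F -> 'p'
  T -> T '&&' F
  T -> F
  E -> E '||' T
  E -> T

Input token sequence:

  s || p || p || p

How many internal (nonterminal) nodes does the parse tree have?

12

[E [E [E [E [T [F s]]] || [T [F p]]] || [T [F p]]] || [T [F p]]]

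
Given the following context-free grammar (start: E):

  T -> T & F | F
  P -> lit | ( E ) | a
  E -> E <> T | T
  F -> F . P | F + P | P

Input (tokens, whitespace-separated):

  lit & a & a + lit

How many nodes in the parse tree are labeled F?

4

[E [T [T [T [F [P lit]]] & [F [P a]]] & [F [F [P a]] + [P lit]]]]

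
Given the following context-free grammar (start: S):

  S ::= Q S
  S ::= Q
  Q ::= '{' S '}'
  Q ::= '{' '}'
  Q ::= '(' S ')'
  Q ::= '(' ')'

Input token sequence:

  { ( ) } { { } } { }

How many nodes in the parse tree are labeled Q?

5

[S [Q { [S [Q ( )]] }] [S [Q { [S [Q { }]] }] [S [Q { }]]]]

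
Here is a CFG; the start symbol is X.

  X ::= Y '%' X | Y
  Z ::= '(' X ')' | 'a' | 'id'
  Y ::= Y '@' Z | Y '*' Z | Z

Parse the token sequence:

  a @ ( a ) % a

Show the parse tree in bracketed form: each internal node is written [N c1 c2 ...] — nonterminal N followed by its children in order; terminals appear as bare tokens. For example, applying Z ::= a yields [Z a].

[X [Y [Y [Z a]] @ [Z ( [X [Y [Z a]]] )]] % [X [Y [Z a]]]]

X
Y % X
Y @ Z % X
Z @ Z % X
a @ Z % X
a @ ( X ) % X
a @ ( Y ) % X
a @ ( Z ) % X
a @ ( a ) % X
a @ ( a ) % Y
a @ ( a ) % Z
a @ ( a ) % a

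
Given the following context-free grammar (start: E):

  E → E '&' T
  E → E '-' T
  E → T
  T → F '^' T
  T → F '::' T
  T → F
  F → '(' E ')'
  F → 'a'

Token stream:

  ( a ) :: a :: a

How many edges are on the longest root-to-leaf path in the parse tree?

[E [T [F ( [E [T [F a]]] )] :: [T [F a] :: [T [F a]]]]]

6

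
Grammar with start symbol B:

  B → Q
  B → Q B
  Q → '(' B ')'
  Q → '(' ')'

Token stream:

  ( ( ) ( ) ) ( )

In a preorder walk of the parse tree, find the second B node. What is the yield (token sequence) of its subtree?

[B [Q ( [B [Q ( )] [B [Q ( )]]] )] [B [Q ( )]]]

( ) ( )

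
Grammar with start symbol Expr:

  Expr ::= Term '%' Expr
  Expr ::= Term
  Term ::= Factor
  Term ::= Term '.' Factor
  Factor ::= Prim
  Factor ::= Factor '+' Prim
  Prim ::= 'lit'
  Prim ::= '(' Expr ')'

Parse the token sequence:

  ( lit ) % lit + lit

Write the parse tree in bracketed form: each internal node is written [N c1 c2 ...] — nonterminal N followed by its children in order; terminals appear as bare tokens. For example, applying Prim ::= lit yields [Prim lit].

[Expr [Term [Factor [Prim ( [Expr [Term [Factor [Prim lit]]]] )]]] % [Expr [Term [Factor [Factor [Prim lit]] + [Prim lit]]]]]

Expr
Term % Expr
Factor % Expr
Prim % Expr
( Expr ) % Expr
( Term ) % Expr
( Factor ) % Expr
( Prim ) % Expr
( lit ) % Expr
( lit ) % Term
( lit ) % Factor
( lit ) % Factor + Prim
( lit ) % Prim + Prim
( lit ) % lit + Prim
( lit ) % lit + lit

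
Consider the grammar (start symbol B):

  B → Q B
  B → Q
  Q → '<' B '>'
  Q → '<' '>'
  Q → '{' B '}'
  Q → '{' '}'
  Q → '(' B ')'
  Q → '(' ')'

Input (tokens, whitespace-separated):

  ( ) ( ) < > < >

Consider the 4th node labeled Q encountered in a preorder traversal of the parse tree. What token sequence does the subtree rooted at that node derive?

[B [Q ( )] [B [Q ( )] [B [Q < >] [B [Q < >]]]]]

< >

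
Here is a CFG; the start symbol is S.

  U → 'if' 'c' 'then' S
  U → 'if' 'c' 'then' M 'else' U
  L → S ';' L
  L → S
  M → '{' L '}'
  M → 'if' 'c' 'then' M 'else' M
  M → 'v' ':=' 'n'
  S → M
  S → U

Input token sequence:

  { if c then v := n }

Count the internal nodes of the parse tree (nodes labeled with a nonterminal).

7

[S [M { [L [S [U if c then [S [M v := n]]]]] }]]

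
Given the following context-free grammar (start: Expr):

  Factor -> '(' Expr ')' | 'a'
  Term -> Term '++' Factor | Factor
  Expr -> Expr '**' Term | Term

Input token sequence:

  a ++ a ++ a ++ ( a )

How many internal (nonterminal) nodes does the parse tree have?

12

[Expr [Term [Term [Term [Term [Factor a]] ++ [Factor a]] ++ [Factor a]] ++ [Factor ( [Expr [Term [Factor a]]] )]]]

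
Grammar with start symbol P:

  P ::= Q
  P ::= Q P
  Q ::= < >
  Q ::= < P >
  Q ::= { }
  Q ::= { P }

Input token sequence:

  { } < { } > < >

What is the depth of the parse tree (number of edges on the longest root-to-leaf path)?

5

[P [Q { }] [P [Q < [P [Q { }]] >] [P [Q < >]]]]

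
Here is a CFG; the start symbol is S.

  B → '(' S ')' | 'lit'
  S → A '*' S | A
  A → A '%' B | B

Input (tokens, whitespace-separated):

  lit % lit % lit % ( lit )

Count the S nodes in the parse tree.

2

[S [A [A [A [A [B lit]] % [B lit]] % [B lit]] % [B ( [S [A [B lit]]] )]]]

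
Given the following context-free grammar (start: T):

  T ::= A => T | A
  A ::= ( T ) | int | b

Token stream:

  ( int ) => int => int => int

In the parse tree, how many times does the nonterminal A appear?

[T [A ( [T [A int]] )] => [T [A int] => [T [A int] => [T [A int]]]]]

5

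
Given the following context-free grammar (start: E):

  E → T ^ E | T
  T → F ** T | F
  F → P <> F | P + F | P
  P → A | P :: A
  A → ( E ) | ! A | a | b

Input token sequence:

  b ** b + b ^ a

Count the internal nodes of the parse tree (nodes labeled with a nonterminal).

[E [T [F [P [A b]]] ** [T [F [P [A b]] + [F [P [A b]]]]]] ^ [E [T [F [P [A a]]]]]]

17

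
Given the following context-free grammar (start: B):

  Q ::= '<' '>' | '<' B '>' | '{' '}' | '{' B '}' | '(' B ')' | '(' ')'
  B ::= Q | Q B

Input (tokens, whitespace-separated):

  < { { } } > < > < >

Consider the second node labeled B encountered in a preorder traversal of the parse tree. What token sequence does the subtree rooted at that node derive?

{ { } }

[B [Q < [B [Q { [B [Q { }]] }]] >] [B [Q < >] [B [Q < >]]]]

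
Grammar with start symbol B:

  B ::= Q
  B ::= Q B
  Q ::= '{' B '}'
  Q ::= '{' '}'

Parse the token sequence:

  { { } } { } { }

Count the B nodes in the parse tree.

4

[B [Q { [B [Q { }]] }] [B [Q { }] [B [Q { }]]]]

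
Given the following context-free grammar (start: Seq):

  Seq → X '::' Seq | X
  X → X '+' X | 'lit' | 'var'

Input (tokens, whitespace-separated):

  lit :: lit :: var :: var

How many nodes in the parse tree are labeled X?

[Seq [X lit] :: [Seq [X lit] :: [Seq [X var] :: [Seq [X var]]]]]

4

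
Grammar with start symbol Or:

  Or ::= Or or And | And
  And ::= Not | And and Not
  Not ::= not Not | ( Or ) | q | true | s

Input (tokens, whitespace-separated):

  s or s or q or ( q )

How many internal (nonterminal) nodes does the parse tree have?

15

[Or [Or [Or [Or [And [Not s]]] or [And [Not s]]] or [And [Not q]]] or [And [Not ( [Or [And [Not q]]] )]]]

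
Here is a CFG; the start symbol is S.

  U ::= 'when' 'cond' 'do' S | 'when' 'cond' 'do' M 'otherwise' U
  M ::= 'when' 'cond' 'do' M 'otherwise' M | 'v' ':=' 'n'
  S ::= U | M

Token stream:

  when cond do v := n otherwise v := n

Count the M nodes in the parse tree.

3

[S [M when cond do [M v := n] otherwise [M v := n]]]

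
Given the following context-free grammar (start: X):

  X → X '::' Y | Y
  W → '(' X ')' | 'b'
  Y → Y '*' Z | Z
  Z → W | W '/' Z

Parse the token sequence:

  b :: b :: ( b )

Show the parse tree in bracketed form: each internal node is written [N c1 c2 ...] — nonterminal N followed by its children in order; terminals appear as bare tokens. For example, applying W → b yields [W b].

[X [X [X [Y [Z [W b]]]] :: [Y [Z [W b]]]] :: [Y [Z [W ( [X [Y [Z [W b]]]] )]]]]

X
X :: Y
X :: Y :: Y
Y :: Y :: Y
Z :: Y :: Y
W :: Y :: Y
b :: Y :: Y
b :: Z :: Y
b :: W :: Y
b :: b :: Y
b :: b :: Z
b :: b :: W
b :: b :: ( X )
b :: b :: ( Y )
b :: b :: ( Z )
b :: b :: ( W )
b :: b :: ( b )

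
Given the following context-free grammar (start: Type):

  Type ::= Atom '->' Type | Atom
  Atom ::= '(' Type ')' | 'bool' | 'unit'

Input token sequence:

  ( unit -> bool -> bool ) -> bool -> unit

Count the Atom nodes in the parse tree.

[Type [Atom ( [Type [Atom unit] -> [Type [Atom bool] -> [Type [Atom bool]]]] )] -> [Type [Atom bool] -> [Type [Atom unit]]]]

6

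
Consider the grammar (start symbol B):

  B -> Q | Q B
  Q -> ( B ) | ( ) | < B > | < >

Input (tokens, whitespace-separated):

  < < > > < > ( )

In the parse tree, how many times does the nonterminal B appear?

[B [Q < [B [Q < >]] >] [B [Q < >] [B [Q ( )]]]]

4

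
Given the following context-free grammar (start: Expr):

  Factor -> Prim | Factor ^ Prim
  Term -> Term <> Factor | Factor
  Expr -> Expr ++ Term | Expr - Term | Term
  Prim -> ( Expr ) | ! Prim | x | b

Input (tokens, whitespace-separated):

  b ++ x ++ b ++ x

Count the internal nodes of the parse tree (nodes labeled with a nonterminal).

[Expr [Expr [Expr [Expr [Term [Factor [Prim b]]]] ++ [Term [Factor [Prim x]]]] ++ [Term [Factor [Prim b]]]] ++ [Term [Factor [Prim x]]]]

16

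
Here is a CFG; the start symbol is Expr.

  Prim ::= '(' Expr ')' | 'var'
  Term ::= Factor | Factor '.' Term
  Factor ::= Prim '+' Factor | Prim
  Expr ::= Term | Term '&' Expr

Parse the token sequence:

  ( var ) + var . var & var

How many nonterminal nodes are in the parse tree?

17

[Expr [Term [Factor [Prim ( [Expr [Term [Factor [Prim var]]]] )] + [Factor [Prim var]]] . [Term [Factor [Prim var]]]] & [Expr [Term [Factor [Prim var]]]]]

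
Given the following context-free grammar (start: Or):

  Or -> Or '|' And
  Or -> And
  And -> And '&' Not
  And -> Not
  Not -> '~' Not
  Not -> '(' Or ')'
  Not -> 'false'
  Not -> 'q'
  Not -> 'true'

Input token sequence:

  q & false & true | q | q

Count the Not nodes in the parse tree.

[Or [Or [Or [And [And [And [Not q]] & [Not false]] & [Not true]]] | [And [Not q]]] | [And [Not q]]]

5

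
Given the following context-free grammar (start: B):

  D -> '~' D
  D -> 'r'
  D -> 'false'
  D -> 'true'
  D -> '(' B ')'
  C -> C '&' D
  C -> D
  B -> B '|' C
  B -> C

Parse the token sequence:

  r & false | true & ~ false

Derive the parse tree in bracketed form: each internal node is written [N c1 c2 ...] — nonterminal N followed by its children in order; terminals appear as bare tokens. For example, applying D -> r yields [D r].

[B [B [C [C [D r]] & [D false]]] | [C [C [D true]] & [D ~ [D false]]]]

B
B | C
C | C
C & D | C
D & D | C
r & D | C
r & false | C
r & false | C & D
r & false | D & D
r & false | true & D
r & false | true & ~ D
r & false | true & ~ false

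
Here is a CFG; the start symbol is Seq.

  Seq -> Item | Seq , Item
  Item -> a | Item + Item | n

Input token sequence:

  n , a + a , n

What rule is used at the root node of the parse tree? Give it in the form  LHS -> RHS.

Seq -> Seq , Item

[Seq [Seq [Seq [Item n]] , [Item [Item a] + [Item a]]] , [Item n]]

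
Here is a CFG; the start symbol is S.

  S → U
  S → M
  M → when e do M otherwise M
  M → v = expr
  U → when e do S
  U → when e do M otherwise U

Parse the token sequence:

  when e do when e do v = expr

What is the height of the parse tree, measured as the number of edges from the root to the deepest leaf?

6

[S [U when e do [S [U when e do [S [M v = expr]]]]]]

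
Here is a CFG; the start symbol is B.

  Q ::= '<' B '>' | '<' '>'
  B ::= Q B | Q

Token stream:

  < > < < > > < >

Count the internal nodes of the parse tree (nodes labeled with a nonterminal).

8

[B [Q < >] [B [Q < [B [Q < >]] >] [B [Q < >]]]]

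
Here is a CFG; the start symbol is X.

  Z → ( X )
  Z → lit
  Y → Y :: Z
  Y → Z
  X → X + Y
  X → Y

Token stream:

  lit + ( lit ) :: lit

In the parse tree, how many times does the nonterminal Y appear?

4

[X [X [Y [Z lit]]] + [Y [Y [Z ( [X [Y [Z lit]]] )]] :: [Z lit]]]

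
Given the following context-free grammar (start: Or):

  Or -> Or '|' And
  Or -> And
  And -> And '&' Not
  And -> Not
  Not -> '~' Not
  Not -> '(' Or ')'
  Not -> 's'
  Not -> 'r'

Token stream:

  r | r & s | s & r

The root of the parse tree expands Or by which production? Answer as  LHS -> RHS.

Or -> Or '|' And

[Or [Or [Or [And [Not r]]] | [And [And [Not r]] & [Not s]]] | [And [And [Not s]] & [Not r]]]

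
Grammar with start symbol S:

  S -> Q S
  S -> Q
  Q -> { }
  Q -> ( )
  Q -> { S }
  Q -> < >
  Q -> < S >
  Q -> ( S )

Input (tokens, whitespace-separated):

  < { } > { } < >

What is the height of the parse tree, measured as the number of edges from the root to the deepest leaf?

4

[S [Q < [S [Q { }]] >] [S [Q { }] [S [Q < >]]]]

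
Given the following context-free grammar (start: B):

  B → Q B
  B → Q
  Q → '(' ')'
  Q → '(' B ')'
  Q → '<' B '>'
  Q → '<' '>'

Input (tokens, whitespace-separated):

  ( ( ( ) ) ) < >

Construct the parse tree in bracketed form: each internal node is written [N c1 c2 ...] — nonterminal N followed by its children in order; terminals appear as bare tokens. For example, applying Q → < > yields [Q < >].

[B [Q ( [B [Q ( [B [Q ( )]] )]] )] [B [Q < >]]]

B
Q B
( B ) B
( Q ) B
( ( B ) ) B
( ( Q ) ) B
( ( ( ) ) ) B
( ( ( ) ) ) Q
( ( ( ) ) ) < >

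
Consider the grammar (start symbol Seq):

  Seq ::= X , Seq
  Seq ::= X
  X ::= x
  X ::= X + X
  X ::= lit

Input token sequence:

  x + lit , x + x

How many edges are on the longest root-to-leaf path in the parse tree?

[Seq [X [X x] + [X lit]] , [Seq [X [X x] + [X x]]]]

4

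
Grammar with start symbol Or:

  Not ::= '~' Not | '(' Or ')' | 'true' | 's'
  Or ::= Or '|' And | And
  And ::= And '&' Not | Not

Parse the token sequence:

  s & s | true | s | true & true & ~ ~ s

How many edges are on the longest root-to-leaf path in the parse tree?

[Or [Or [Or [Or [And [And [Not s]] & [Not s]]] | [And [Not true]]] | [And [Not s]]] | [And [And [And [Not true]] & [Not true]] & [Not ~ [Not ~ [Not s]]]]]

7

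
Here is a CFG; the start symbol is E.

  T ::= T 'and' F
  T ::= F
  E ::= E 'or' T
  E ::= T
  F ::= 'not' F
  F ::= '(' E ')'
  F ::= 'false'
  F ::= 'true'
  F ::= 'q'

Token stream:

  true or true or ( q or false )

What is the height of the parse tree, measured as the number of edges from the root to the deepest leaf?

[E [E [E [T [F true]]] or [T [F true]]] or [T [F ( [E [E [T [F q]]] or [T [F false]]] )]]]

7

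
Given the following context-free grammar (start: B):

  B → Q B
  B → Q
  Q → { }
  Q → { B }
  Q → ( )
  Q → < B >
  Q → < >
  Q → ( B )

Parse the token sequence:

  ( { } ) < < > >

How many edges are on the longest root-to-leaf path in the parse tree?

5

[B [Q ( [B [Q { }]] )] [B [Q < [B [Q < >]] >]]]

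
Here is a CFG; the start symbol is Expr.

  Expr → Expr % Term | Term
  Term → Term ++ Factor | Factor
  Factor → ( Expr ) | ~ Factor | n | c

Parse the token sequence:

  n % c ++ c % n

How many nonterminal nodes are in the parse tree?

11

[Expr [Expr [Expr [Term [Factor n]]] % [Term [Term [Factor c]] ++ [Factor c]]] % [Term [Factor n]]]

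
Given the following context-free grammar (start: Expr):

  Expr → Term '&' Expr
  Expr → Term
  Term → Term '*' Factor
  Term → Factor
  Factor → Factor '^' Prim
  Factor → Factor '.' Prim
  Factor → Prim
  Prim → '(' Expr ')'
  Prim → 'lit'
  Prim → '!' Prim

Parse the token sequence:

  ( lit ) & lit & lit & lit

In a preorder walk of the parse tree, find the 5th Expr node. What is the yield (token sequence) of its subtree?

lit

[Expr [Term [Factor [Prim ( [Expr [Term [Factor [Prim lit]]]] )]]] & [Expr [Term [Factor [Prim lit]]] & [Expr [Term [Factor [Prim lit]]] & [Expr [Term [Factor [Prim lit]]]]]]]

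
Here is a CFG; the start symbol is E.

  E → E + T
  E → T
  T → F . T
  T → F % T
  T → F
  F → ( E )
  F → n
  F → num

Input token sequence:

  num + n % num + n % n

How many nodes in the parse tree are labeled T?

[E [E [E [T [F num]]] + [T [F n] % [T [F num]]]] + [T [F n] % [T [F n]]]]

5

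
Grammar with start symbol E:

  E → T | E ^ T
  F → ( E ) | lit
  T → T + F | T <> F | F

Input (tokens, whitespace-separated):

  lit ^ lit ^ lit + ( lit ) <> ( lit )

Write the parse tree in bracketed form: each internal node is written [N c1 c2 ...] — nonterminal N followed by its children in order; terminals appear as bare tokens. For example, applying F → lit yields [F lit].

[E [E [E [T [F lit]]] ^ [T [F lit]]] ^ [T [T [T [F lit]] + [F ( [E [T [F lit]]] )]] <> [F ( [E [T [F lit]]] )]]]

E
E ^ T
E ^ T ^ T
T ^ T ^ T
F ^ T ^ T
lit ^ T ^ T
lit ^ F ^ T
lit ^ lit ^ T
lit ^ lit ^ T <> F
lit ^ lit ^ T + F <> F
lit ^ lit ^ F + F <> F
lit ^ lit ^ lit + F <> F
lit ^ lit ^ lit + ( E ) <> F
lit ^ lit ^ lit + ( T ) <> F
lit ^ lit ^ lit + ( F ) <> F
lit ^ lit ^ lit + ( lit ) <> F
lit ^ lit ^ lit + ( lit ) <> ( E )
lit ^ lit ^ lit + ( lit ) <> ( T )
lit ^ lit ^ lit + ( lit ) <> ( F )
lit ^ lit ^ lit + ( lit ) <> ( lit )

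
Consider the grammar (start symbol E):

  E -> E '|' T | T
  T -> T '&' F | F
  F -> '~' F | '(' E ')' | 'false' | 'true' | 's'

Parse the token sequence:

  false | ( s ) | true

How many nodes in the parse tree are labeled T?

4

[E [E [E [T [F false]]] | [T [F ( [E [T [F s]]] )]]] | [T [F true]]]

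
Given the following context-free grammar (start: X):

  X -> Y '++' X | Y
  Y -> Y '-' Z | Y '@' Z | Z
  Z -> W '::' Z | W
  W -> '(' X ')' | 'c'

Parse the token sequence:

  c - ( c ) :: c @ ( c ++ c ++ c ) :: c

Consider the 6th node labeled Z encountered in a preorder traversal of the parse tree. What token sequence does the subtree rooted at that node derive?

[X [Y [Y [Y [Z [W c]]] - [Z [W ( [X [Y [Z [W c]]]] )] :: [Z [W c]]]] @ [Z [W ( [X [Y [Z [W c]]] ++ [X [Y [Z [W c]]] ++ [X [Y [Z [W c]]]]]] )] :: [Z [W c]]]]]

c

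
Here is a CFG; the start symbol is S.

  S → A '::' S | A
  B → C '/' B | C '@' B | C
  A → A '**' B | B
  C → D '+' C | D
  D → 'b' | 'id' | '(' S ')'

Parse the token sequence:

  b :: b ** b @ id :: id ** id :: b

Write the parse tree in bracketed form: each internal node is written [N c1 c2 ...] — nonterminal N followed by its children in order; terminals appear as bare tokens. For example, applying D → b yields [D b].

[S [A [B [C [D b]]]] :: [S [A [A [B [C [D b]]]] ** [B [C [D b]] @ [B [C [D id]]]]] :: [S [A [A [B [C [D id]]]] ** [B [C [D id]]]] :: [S [A [B [C [D b]]]]]]]]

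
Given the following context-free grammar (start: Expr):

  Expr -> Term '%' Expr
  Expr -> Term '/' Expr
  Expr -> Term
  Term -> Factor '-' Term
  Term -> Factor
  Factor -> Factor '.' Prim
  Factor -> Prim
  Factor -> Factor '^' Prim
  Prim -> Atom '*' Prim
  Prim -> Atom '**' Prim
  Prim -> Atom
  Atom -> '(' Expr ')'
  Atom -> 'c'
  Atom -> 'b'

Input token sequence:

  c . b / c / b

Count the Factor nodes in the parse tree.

4

[Expr [Term [Factor [Factor [Prim [Atom c]]] . [Prim [Atom b]]]] / [Expr [Term [Factor [Prim [Atom c]]]] / [Expr [Term [Factor [Prim [Atom b]]]]]]]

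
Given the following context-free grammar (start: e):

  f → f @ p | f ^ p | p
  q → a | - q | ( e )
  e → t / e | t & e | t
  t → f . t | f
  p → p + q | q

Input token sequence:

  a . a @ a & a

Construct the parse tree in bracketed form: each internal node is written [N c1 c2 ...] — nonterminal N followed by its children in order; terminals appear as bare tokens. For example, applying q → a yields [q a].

[e [t [f [p [q a]]] . [t [f [f [p [q a]]] @ [p [q a]]]]] & [e [t [f [p [q a]]]]]]

e
t & e
f . t & e
p . t & e
q . t & e
a . t & e
a . f & e
a . f @ p & e
a . p @ p & e
a . q @ p & e
a . a @ p & e
a . a @ q & e
a . a @ a & e
a . a @ a & t
a . a @ a & f
a . a @ a & p
a . a @ a & q
a . a @ a & a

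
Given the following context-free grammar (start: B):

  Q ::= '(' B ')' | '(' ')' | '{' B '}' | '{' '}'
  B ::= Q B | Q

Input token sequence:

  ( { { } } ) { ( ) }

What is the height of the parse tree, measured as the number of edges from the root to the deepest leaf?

6

[B [Q ( [B [Q { [B [Q { }]] }]] )] [B [Q { [B [Q ( )]] }]]]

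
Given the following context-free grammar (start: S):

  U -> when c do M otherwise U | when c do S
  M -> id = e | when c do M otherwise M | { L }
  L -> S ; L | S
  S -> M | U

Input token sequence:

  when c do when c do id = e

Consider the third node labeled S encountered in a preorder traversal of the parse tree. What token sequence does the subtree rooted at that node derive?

id = e

[S [U when c do [S [U when c do [S [M id = e]]]]]]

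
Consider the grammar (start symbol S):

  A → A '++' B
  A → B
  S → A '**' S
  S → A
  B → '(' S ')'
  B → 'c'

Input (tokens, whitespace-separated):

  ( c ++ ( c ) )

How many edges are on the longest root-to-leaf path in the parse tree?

9

[S [A [B ( [S [A [A [B c]] ++ [B ( [S [A [B c]]] )]]] )]]]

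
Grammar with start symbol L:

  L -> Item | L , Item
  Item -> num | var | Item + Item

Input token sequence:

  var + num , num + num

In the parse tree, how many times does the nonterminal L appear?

2

[L [L [Item [Item var] + [Item num]]] , [Item [Item num] + [Item num]]]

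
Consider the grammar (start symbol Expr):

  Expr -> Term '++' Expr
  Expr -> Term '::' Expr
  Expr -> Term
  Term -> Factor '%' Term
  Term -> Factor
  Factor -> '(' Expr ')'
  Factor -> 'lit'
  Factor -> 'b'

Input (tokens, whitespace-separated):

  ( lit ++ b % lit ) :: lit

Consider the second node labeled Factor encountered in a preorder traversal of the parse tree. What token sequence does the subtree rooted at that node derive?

lit

[Expr [Term [Factor ( [Expr [Term [Factor lit]] ++ [Expr [Term [Factor b] % [Term [Factor lit]]]]] )]] :: [Expr [Term [Factor lit]]]]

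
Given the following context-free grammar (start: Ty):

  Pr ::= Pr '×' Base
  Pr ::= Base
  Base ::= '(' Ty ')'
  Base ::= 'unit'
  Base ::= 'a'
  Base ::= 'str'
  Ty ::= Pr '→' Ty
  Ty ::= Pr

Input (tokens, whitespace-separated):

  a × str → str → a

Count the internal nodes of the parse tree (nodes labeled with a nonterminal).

11

[Ty [Pr [Pr [Base a]] × [Base str]] → [Ty [Pr [Base str]] → [Ty [Pr [Base a]]]]]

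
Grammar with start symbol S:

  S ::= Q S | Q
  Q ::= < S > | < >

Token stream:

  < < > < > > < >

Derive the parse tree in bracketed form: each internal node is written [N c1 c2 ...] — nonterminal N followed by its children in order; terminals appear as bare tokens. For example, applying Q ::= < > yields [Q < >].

[S [Q < [S [Q < >] [S [Q < >]]] >] [S [Q < >]]]

S
Q S
< S > S
< Q S > S
< < > S > S
< < > Q > S
< < > < > > S
< < > < > > Q
< < > < > > < >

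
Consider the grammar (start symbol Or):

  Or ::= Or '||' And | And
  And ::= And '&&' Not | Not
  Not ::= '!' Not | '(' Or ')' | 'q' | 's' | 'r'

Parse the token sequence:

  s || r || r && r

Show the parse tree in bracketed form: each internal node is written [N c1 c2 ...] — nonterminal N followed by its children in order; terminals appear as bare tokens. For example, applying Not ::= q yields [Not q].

Or
Or || And
Or || And || And
And || And || And
Not || And || And
s || And || And
s || Not || And
s || r || And
s || r || And && Not
s || r || Not && Not
s || r || r && Not
s || r || r && r

[Or [Or [Or [And [Not s]]] || [And [Not r]]] || [And [And [Not r]] && [Not r]]]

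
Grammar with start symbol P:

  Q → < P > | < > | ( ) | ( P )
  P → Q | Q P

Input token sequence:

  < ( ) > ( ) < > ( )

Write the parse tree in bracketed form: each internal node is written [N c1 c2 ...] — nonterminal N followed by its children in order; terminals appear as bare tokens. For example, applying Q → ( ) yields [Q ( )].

[P [Q < [P [Q ( )]] >] [P [Q ( )] [P [Q < >] [P [Q ( )]]]]]

P
Q P
< P > P
< Q > P
< ( ) > P
< ( ) > Q P
< ( ) > ( ) P
< ( ) > ( ) Q P
< ( ) > ( ) < > P
< ( ) > ( ) < > Q
< ( ) > ( ) < > ( )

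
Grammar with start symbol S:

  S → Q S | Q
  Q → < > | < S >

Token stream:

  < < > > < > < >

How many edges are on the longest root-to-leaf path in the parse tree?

4

[S [Q < [S [Q < >]] >] [S [Q < >] [S [Q < >]]]]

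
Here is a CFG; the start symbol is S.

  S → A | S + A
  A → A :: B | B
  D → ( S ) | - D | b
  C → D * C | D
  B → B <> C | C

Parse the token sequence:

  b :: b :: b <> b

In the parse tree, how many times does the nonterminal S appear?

[S [A [A [A [B [C [D b]]]] :: [B [C [D b]]]] :: [B [B [C [D b]]] <> [C [D b]]]]]

1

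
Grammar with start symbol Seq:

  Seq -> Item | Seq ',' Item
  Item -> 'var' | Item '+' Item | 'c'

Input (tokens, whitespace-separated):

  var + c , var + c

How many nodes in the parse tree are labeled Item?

6

[Seq [Seq [Item [Item var] + [Item c]]] , [Item [Item var] + [Item c]]]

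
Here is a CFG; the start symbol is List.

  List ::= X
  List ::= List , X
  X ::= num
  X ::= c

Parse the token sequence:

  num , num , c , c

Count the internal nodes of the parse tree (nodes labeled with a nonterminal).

8

[List [List [List [List [X num]] , [X num]] , [X c]] , [X c]]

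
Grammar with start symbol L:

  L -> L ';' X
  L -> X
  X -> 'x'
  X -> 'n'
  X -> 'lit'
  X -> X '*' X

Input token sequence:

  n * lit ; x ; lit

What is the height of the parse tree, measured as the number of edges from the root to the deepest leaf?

[L [L [L [X [X n] * [X lit]]] ; [X x]] ; [X lit]]

5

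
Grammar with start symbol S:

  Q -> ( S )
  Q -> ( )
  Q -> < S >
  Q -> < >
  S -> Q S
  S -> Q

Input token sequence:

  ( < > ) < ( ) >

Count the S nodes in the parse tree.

[S [Q ( [S [Q < >]] )] [S [Q < [S [Q ( )]] >]]]

4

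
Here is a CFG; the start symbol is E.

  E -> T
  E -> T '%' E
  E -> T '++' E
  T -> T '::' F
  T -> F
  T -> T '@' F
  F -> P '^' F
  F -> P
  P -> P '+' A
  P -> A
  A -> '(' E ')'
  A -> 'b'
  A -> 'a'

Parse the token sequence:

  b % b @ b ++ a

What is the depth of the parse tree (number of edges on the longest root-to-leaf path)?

[E [T [F [P [A b]]]] % [E [T [T [F [P [A b]]]] @ [F [P [A b]]]] ++ [E [T [F [P [A a]]]]]]]

7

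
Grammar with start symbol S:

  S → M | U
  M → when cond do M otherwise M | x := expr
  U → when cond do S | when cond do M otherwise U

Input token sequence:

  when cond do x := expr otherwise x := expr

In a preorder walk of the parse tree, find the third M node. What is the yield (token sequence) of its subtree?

x := expr

[S [M when cond do [M x := expr] otherwise [M x := expr]]]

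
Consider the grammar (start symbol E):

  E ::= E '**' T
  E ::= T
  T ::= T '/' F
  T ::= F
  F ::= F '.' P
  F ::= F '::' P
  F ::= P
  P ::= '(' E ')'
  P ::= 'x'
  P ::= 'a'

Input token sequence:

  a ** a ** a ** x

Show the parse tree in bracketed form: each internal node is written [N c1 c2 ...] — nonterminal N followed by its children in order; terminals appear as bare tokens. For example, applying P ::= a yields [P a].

[E [E [E [E [T [F [P a]]]] ** [T [F [P a]]]] ** [T [F [P a]]]] ** [T [F [P x]]]]

E
E ** T
E ** T ** T
E ** T ** T ** T
T ** T ** T ** T
F ** T ** T ** T
P ** T ** T ** T
a ** T ** T ** T
a ** F ** T ** T
a ** P ** T ** T
a ** a ** T ** T
a ** a ** F ** T
a ** a ** P ** T
a ** a ** a ** T
a ** a ** a ** F
a ** a ** a ** P
a ** a ** a ** x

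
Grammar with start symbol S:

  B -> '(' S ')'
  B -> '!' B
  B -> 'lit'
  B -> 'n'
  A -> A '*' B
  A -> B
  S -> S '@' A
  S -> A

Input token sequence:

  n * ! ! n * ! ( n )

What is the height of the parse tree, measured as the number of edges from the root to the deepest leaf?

[S [A [A [A [B n]] * [B ! [B ! [B n]]]] * [B ! [B ( [S [A [B n]]] )]]]]

7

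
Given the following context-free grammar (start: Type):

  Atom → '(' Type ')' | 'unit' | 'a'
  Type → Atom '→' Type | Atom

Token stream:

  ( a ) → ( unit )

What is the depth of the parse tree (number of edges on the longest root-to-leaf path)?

5

[Type [Atom ( [Type [Atom a]] )] → [Type [Atom ( [Type [Atom unit]] )]]]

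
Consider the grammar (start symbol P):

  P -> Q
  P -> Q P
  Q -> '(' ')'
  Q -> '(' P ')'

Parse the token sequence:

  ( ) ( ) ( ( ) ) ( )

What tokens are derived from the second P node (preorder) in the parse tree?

( ) ( ( ) ) ( )

[P [Q ( )] [P [Q ( )] [P [Q ( [P [Q ( )]] )] [P [Q ( )]]]]]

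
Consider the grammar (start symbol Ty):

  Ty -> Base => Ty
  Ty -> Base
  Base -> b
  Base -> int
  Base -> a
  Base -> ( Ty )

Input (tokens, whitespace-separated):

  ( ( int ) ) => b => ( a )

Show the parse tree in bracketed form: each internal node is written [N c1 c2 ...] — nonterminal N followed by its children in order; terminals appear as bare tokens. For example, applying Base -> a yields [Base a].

[Ty [Base ( [Ty [Base ( [Ty [Base int]] )]] )] => [Ty [Base b] => [Ty [Base ( [Ty [Base a]] )]]]]

Ty
Base => Ty
( Ty ) => Ty
( Base ) => Ty
( ( Ty ) ) => Ty
( ( Base ) ) => Ty
( ( int ) ) => Ty
( ( int ) ) => Base => Ty
( ( int ) ) => b => Ty
( ( int ) ) => b => Base
( ( int ) ) => b => ( Ty )
( ( int ) ) => b => ( Base )
( ( int ) ) => b => ( a )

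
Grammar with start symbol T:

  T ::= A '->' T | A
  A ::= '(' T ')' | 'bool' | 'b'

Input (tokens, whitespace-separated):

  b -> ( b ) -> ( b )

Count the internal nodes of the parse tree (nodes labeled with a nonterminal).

10

[T [A b] -> [T [A ( [T [A b]] )] -> [T [A ( [T [A b]] )]]]]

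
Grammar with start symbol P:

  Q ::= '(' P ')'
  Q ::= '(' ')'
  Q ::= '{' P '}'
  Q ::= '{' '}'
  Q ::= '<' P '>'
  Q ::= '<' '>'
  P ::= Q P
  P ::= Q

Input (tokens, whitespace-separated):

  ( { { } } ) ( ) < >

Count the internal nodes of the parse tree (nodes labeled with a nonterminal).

[P [Q ( [P [Q { [P [Q { }]] }]] )] [P [Q ( )] [P [Q < >]]]]

10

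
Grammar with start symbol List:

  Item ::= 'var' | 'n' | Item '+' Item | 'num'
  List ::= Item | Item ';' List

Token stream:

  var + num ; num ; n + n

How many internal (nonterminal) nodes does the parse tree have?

10

[List [Item [Item var] + [Item num]] ; [List [Item num] ; [List [Item [Item n] + [Item n]]]]]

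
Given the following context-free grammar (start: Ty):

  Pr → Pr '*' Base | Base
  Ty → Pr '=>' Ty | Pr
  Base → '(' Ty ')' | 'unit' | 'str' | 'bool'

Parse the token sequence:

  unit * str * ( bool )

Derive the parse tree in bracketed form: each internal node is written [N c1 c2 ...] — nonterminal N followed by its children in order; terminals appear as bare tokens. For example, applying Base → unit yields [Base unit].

Ty
Pr
Pr * Base
Pr * Base * Base
Base * Base * Base
unit * Base * Base
unit * str * Base
unit * str * ( Ty )
unit * str * ( Pr )
unit * str * ( Base )
unit * str * ( bool )

[Ty [Pr [Pr [Pr [Base unit]] * [Base str]] * [Base ( [Ty [Pr [Base bool]]] )]]]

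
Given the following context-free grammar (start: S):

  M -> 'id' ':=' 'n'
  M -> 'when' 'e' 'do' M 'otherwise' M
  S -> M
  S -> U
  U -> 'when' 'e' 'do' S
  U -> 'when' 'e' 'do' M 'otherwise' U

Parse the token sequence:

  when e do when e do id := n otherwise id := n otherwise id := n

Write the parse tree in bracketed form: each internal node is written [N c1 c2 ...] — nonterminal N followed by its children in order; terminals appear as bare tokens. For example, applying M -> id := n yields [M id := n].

[S [M when e do [M when e do [M id := n] otherwise [M id := n]] otherwise [M id := n]]]

S
M
when e do M otherwise M
when e do when e do M otherwise M otherwise M
when e do when e do id := n otherwise M otherwise M
when e do when e do id := n otherwise id := n otherwise M
when e do when e do id := n otherwise id := n otherwise id := n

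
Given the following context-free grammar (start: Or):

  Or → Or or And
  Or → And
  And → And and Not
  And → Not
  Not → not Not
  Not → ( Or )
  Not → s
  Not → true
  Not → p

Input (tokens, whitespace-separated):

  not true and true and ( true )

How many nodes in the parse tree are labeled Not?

5

[Or [And [And [And [Not not [Not true]]] and [Not true]] and [Not ( [Or [And [Not true]]] )]]]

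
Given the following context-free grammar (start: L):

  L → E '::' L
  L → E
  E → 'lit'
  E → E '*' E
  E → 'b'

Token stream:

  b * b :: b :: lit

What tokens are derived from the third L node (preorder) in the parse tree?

lit

[L [E [E b] * [E b]] :: [L [E b] :: [L [E lit]]]]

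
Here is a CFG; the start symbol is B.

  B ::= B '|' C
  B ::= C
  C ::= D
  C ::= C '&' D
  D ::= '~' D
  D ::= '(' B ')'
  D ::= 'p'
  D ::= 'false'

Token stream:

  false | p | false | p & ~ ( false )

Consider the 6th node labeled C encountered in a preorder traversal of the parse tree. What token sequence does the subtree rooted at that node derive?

false

[B [B [B [B [C [D false]]] | [C [D p]]] | [C [D false]]] | [C [C [D p]] & [D ~ [D ( [B [C [D false]]] )]]]]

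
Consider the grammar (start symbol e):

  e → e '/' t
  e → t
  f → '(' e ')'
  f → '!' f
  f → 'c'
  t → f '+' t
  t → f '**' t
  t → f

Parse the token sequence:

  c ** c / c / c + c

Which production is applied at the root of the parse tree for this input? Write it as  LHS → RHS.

[e [e [e [t [f c] ** [t [f c]]]] / [t [f c]]] / [t [f c] + [t [f c]]]]

e → e '/' t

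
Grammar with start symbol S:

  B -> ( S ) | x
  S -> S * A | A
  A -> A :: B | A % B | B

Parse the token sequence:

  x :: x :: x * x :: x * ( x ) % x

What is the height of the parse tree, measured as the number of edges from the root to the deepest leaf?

7

[S [S [S [A [A [A [B x]] :: [B x]] :: [B x]]] * [A [A [B x]] :: [B x]]] * [A [A [B ( [S [A [B x]]] )]] % [B x]]]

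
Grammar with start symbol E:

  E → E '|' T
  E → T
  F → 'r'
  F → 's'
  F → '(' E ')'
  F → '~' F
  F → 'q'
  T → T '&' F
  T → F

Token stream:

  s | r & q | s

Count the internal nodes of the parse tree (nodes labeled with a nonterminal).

11

[E [E [E [T [F s]]] | [T [T [F r]] & [F q]]] | [T [F s]]]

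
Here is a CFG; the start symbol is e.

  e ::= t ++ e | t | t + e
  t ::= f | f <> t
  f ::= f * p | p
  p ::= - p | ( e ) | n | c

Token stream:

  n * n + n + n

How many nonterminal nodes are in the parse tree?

14

[e [t [f [f [p n]] * [p n]]] + [e [t [f [p n]]] + [e [t [f [p n]]]]]]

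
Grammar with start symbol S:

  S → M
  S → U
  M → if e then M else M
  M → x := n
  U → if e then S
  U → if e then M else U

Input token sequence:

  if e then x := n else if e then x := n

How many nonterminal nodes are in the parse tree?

[S [U if e then [M x := n] else [U if e then [S [M x := n]]]]]

6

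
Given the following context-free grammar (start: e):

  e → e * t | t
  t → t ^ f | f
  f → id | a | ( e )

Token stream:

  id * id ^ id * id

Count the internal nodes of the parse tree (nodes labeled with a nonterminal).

[e [e [e [t [f id]]] * [t [t [f id]] ^ [f id]]] * [t [f id]]]

11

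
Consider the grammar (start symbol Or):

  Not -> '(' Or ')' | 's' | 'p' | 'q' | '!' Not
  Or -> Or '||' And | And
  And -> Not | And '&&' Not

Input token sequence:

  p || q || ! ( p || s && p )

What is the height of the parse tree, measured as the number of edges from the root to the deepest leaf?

8

[Or [Or [Or [And [Not p]]] || [And [Not q]]] || [And [Not ! [Not ( [Or [Or [And [Not p]]] || [And [And [Not s]] && [Not p]]] )]]]]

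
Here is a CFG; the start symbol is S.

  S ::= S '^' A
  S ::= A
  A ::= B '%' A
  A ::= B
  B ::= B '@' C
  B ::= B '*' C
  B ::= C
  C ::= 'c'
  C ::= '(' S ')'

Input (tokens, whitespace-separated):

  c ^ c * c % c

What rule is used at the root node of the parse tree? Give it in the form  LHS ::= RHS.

[S [S [A [B [C c]]]] ^ [A [B [B [C c]] * [C c]] % [A [B [C c]]]]]

S ::= S '^' A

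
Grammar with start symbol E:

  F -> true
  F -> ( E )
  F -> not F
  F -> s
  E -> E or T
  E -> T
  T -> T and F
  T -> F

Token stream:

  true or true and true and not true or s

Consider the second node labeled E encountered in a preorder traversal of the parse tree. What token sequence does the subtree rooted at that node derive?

true or true and true and not true

[E [E [E [T [F true]]] or [T [T [T [F true]] and [F true]] and [F not [F true]]]] or [T [F s]]]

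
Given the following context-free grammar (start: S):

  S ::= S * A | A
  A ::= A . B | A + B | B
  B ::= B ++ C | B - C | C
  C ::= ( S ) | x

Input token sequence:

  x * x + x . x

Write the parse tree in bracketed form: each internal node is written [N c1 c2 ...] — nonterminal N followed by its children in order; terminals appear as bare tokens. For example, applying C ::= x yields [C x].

S
S * A
A * A
B * A
C * A
x * A
x * A . B
x * A + B . B
x * B + B . B
x * C + B . B
x * x + B . B
x * x + C . B
x * x + x . B
x * x + x . C
x * x + x . x

[S [S [A [B [C x]]]] * [A [A [A [B [C x]]] + [B [C x]]] . [B [C x]]]]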